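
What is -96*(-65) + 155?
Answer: 6395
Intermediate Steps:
-96*(-65) + 155 = 6240 + 155 = 6395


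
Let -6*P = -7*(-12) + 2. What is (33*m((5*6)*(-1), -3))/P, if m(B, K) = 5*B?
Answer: 14850/43 ≈ 345.35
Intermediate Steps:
P = -43/3 (P = -(-7*(-12) + 2)/6 = -(84 + 2)/6 = -⅙*86 = -43/3 ≈ -14.333)
(33*m((5*6)*(-1), -3))/P = (33*(5*((5*6)*(-1))))/(-43/3) = (33*(5*(30*(-1))))*(-3/43) = (33*(5*(-30)))*(-3/43) = (33*(-150))*(-3/43) = -4950*(-3/43) = 14850/43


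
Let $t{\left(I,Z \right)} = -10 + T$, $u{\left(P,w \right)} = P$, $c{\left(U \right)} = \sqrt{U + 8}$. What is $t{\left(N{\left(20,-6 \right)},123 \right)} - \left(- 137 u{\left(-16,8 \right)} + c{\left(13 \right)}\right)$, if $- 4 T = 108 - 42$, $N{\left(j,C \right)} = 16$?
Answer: $- \frac{4437}{2} - \sqrt{21} \approx -2223.1$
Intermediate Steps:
$c{\left(U \right)} = \sqrt{8 + U}$
$T = - \frac{33}{2}$ ($T = - \frac{108 - 42}{4} = \left(- \frac{1}{4}\right) 66 = - \frac{33}{2} \approx -16.5$)
$t{\left(I,Z \right)} = - \frac{53}{2}$ ($t{\left(I,Z \right)} = -10 - \frac{33}{2} = - \frac{53}{2}$)
$t{\left(N{\left(20,-6 \right)},123 \right)} - \left(- 137 u{\left(-16,8 \right)} + c{\left(13 \right)}\right) = - \frac{53}{2} - \left(\left(-137\right) \left(-16\right) + \sqrt{8 + 13}\right) = - \frac{53}{2} - \left(2192 + \sqrt{21}\right) = - \frac{4437}{2} - \sqrt{21}$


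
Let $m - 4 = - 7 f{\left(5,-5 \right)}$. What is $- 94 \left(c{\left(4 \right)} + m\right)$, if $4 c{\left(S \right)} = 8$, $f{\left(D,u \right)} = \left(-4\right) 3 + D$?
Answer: $-5170$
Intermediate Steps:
$f{\left(D,u \right)} = -12 + D$
$c{\left(S \right)} = 2$ ($c{\left(S \right)} = \frac{1}{4} \cdot 8 = 2$)
$m = 53$ ($m = 4 - 7 \left(-12 + 5\right) = 4 - -49 = 4 + 49 = 53$)
$- 94 \left(c{\left(4 \right)} + m\right) = - 94 \left(2 + 53\right) = \left(-94\right) 55 = -5170$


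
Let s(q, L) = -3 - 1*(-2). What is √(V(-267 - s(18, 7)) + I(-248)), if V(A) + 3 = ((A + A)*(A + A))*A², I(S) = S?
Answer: √20025645893 ≈ 1.4151e+5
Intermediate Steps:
s(q, L) = -1 (s(q, L) = -3 + 2 = -1)
V(A) = -3 + 4*A⁴ (V(A) = -3 + ((A + A)*(A + A))*A² = -3 + ((2*A)*(2*A))*A² = -3 + (4*A²)*A² = -3 + 4*A⁴)
√(V(-267 - s(18, 7)) + I(-248)) = √((-3 + 4*(-267 - 1*(-1))⁴) - 248) = √((-3 + 4*(-267 + 1)⁴) - 248) = √((-3 + 4*(-266)⁴) - 248) = √((-3 + 4*5006411536) - 248) = √((-3 + 20025646144) - 248) = √(20025646141 - 248) = √20025645893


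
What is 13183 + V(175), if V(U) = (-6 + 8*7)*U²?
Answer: 1544433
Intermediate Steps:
V(U) = 50*U² (V(U) = (-6 + 56)*U² = 50*U²)
13183 + V(175) = 13183 + 50*175² = 13183 + 50*30625 = 13183 + 1531250 = 1544433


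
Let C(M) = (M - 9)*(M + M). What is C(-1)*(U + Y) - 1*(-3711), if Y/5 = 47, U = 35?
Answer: 9111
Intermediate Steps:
C(M) = 2*M*(-9 + M) (C(M) = (-9 + M)*(2*M) = 2*M*(-9 + M))
Y = 235 (Y = 5*47 = 235)
C(-1)*(U + Y) - 1*(-3711) = (2*(-1)*(-9 - 1))*(35 + 235) - 1*(-3711) = (2*(-1)*(-10))*270 + 3711 = 20*270 + 3711 = 5400 + 3711 = 9111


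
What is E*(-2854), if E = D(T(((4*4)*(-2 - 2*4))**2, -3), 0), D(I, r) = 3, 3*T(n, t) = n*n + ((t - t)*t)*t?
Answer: -8562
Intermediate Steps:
T(n, t) = n**2/3 (T(n, t) = (n*n + ((t - t)*t)*t)/3 = (n**2 + (0*t)*t)/3 = (n**2 + 0*t)/3 = (n**2 + 0)/3 = n**2/3)
E = 3
E*(-2854) = 3*(-2854) = -8562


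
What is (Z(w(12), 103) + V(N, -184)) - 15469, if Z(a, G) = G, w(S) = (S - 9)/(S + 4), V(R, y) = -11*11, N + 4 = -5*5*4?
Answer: -15487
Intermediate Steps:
N = -104 (N = -4 - 5*5*4 = -4 - 25*4 = -4 - 100 = -104)
V(R, y) = -121
w(S) = (-9 + S)/(4 + S)
(Z(w(12), 103) + V(N, -184)) - 15469 = (103 - 121) - 15469 = -18 - 15469 = -15487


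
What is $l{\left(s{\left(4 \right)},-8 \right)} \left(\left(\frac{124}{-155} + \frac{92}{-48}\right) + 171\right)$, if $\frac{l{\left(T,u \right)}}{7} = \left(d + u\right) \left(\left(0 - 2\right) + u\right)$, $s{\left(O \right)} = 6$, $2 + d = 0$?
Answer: $\frac{353395}{3} \approx 1.178 \cdot 10^{5}$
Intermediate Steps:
$d = -2$ ($d = -2 + 0 = -2$)
$l{\left(T,u \right)} = 7 \left(-2 + u\right)^{2}$ ($l{\left(T,u \right)} = 7 \left(-2 + u\right) \left(\left(0 - 2\right) + u\right) = 7 \left(-2 + u\right) \left(-2 + u\right) = 7 \left(-2 + u\right)^{2}$)
$l{\left(s{\left(4 \right)},-8 \right)} \left(\left(\frac{124}{-155} + \frac{92}{-48}\right) + 171\right) = \left(28 - -224 + 7 \left(-8\right)^{2}\right) \left(\left(\frac{124}{-155} + \frac{92}{-48}\right) + 171\right) = \left(28 + 224 + 7 \cdot 64\right) \left(\left(124 \left(- \frac{1}{155}\right) + 92 \left(- \frac{1}{48}\right)\right) + 171\right) = \left(28 + 224 + 448\right) \left(\left(- \frac{4}{5} - \frac{23}{12}\right) + 171\right) = 700 \left(- \frac{163}{60} + 171\right) = 700 \cdot \frac{10097}{60} = \frac{353395}{3}$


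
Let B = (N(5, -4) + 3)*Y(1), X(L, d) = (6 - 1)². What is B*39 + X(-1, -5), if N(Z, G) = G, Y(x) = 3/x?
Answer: -92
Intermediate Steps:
X(L, d) = 25 (X(L, d) = 5² = 25)
B = -3 (B = (-4 + 3)*(3/1) = -3 ≈ -3.0000)
B*39 + X(-1, -5) = -3*39 + 25 = -117 + 25 = -92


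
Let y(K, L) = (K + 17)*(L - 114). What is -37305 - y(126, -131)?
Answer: -2270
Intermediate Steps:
y(K, L) = (-114 + L)*(17 + K) (y(K, L) = (17 + K)*(-114 + L) = (-114 + L)*(17 + K))
-37305 - y(126, -131) = -37305 - (-1938 - 114*126 + 17*(-131) + 126*(-131)) = -37305 - (-1938 - 14364 - 2227 - 16506) = -37305 - 1*(-35035) = -37305 + 35035 = -2270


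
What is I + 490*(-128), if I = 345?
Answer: -62375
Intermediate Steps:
I + 490*(-128) = 345 + 490*(-128) = 345 - 62720 = -62375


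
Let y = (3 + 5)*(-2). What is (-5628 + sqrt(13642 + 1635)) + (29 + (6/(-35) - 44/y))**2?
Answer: -90763559/19600 + sqrt(15277) ≈ -4507.2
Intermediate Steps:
y = -16 (y = 8*(-2) = -16)
(-5628 + sqrt(13642 + 1635)) + (29 + (6/(-35) - 44/y))**2 = (-5628 + sqrt(13642 + 1635)) + (29 + (6/(-35) - 44/(-16)))**2 = (-5628 + sqrt(15277)) + (29 + (6*(-1/35) - 44*(-1/16)))**2 = (-5628 + sqrt(15277)) + (29 + (-6/35 + 11/4))**2 = (-5628 + sqrt(15277)) + (29 + 361/140)**2 = (-5628 + sqrt(15277)) + (4421/140)**2 = (-5628 + sqrt(15277)) + 19545241/19600 = -90763559/19600 + sqrt(15277)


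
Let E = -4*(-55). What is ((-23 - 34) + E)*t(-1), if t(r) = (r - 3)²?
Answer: 2608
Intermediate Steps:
E = 220
t(r) = (-3 + r)²
((-23 - 34) + E)*t(-1) = ((-23 - 34) + 220)*(-3 - 1)² = (-57 + 220)*(-4)² = 163*16 = 2608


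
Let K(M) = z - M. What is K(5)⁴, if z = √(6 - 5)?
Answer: 256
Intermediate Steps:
z = 1 (z = √1 = 1)
K(M) = 1 - M
K(5)⁴ = (1 - 1*5)⁴ = (1 - 5)⁴ = (-4)⁴ = 256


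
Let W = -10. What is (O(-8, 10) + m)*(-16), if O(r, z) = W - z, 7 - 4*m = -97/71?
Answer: 20344/71 ≈ 286.54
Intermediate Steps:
m = 297/142 (m = 7/4 - (-97)/(4*71) = 7/4 - ¼*(-97/71) = 7/4 + 97/284 = 297/142 ≈ 2.0915)
O(r, z) = -10 - z
(O(-8, 10) + m)*(-16) = ((-10 - 1*10) + 297/142)*(-16) = ((-10 - 10) + 297/142)*(-16) = (-20 + 297/142)*(-16) = -2543/142*(-16) = 20344/71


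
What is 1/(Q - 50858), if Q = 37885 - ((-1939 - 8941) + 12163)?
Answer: -1/14256 ≈ -7.0146e-5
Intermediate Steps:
Q = 36602 (Q = 37885 - (-10880 + 12163) = 37885 - 1*1283 = 37885 - 1283 = 36602)
1/(Q - 50858) = 1/(36602 - 50858) = 1/(-14256) = -1/14256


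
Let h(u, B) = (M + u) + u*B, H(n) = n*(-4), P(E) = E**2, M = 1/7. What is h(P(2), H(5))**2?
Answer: 281961/49 ≈ 5754.3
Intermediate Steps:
M = 1/7 ≈ 0.14286
H(n) = -4*n
h(u, B) = 1/7 + u + B*u (h(u, B) = (1/7 + u) + u*B = (1/7 + u) + B*u = 1/7 + u + B*u)
h(P(2), H(5))**2 = (1/7 + 2**2 - 4*5*2**2)**2 = (1/7 + 4 - 20*4)**2 = (1/7 + 4 - 80)**2 = (-531/7)**2 = 281961/49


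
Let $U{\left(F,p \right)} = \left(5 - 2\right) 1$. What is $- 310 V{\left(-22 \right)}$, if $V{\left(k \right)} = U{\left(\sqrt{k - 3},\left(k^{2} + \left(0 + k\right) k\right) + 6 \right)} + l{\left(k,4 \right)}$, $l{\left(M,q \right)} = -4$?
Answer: $310$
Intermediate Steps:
$U{\left(F,p \right)} = 3$ ($U{\left(F,p \right)} = 3 \cdot 1 = 3$)
$V{\left(k \right)} = -1$ ($V{\left(k \right)} = 3 - 4 = -1$)
$- 310 V{\left(-22 \right)} = \left(-310\right) \left(-1\right) = 310$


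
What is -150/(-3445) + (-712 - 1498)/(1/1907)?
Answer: -2903769800/689 ≈ -4.2145e+6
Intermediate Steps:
-150/(-3445) + (-712 - 1498)/(1/1907) = -150*(-1/3445) - 2210/1/1907 = 30/689 - 2210*1907 = 30/689 - 4214470 = -2903769800/689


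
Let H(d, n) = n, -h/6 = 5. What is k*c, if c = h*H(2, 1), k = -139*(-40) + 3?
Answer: -166890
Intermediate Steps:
h = -30 (h = -6*5 = -30)
k = 5563 (k = 5560 + 3 = 5563)
c = -30 (c = -30*1 = -30)
k*c = 5563*(-30) = -166890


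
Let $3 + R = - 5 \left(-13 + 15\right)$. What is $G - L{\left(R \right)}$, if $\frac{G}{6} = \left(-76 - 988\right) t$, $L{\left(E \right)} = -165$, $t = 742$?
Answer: $-4736763$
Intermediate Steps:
$R = -13$ ($R = -3 - 5 \left(-13 + 15\right) = -3 - 10 = -13$)
$G = -4736928$ ($G = 6 \left(-76 - 988\right) 742 = 6 \left(\left(-1064\right) 742\right) = 6 \left(-789488\right) = -4736928$)
$G - L{\left(R \right)} = -4736928 - -165 = -4736928 + 165 = -4736763$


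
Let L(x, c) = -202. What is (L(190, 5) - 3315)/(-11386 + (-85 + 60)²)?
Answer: 3517/10761 ≈ 0.32683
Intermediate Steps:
(L(190, 5) - 3315)/(-11386 + (-85 + 60)²) = (-202 - 3315)/(-11386 + (-85 + 60)²) = -3517/(-11386 + (-25)²) = -3517/(-11386 + 625) = -3517/(-10761) = -3517*(-1/10761) = 3517/10761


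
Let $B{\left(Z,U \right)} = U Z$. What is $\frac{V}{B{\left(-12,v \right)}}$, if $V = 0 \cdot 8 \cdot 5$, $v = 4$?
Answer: $0$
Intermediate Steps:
$V = 0$ ($V = 0 \cdot 40 = 0$)
$\frac{V}{B{\left(-12,v \right)}} = \frac{0}{4 \left(-12\right)} = \frac{0}{-48} = 0 \left(- \frac{1}{48}\right) = 0$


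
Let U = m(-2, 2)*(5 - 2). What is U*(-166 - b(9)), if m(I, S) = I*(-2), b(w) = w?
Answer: -2100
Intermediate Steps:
m(I, S) = -2*I
U = 12 (U = (-2*(-2))*(5 - 2) = 4*3 = 12)
U*(-166 - b(9)) = 12*(-166 - 1*9) = 12*(-166 - 9) = 12*(-175) = -2100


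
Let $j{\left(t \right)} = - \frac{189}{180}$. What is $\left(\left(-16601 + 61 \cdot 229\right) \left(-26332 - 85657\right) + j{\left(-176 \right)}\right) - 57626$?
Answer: $\frac{5893948419}{20} \approx 2.947 \cdot 10^{8}$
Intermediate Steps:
$j{\left(t \right)} = - \frac{21}{20}$ ($j{\left(t \right)} = \left(-189\right) \frac{1}{180} = - \frac{21}{20}$)
$\left(\left(-16601 + 61 \cdot 229\right) \left(-26332 - 85657\right) + j{\left(-176 \right)}\right) - 57626 = \left(\left(-16601 + 61 \cdot 229\right) \left(-26332 - 85657\right) - \frac{21}{20}\right) - 57626 = \left(\left(-16601 + 13969\right) \left(-111989\right) - \frac{21}{20}\right) - 57626 = \left(\left(-2632\right) \left(-111989\right) - \frac{21}{20}\right) - 57626 = \left(294755048 - \frac{21}{20}\right) - 57626 = \frac{5895100939}{20} - 57626 = \frac{5893948419}{20}$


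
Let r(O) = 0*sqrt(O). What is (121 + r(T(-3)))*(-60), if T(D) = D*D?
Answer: -7260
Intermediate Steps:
T(D) = D**2
r(O) = 0
(121 + r(T(-3)))*(-60) = (121 + 0)*(-60) = 121*(-60) = -7260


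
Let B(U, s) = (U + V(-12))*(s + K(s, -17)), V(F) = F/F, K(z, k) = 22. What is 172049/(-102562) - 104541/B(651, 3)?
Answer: -6763166371/835880300 ≈ -8.0911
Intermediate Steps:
V(F) = 1
B(U, s) = (1 + U)*(22 + s) (B(U, s) = (U + 1)*(s + 22) = (1 + U)*(22 + s))
172049/(-102562) - 104541/B(651, 3) = 172049/(-102562) - 104541/(22 + 3 + 22*651 + 651*3) = 172049*(-1/102562) - 104541/(22 + 3 + 14322 + 1953) = -172049/102562 - 104541/16300 = -6763166371/835880300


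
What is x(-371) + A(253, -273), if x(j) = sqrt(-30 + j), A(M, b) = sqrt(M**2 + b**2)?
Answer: sqrt(138538) + I*sqrt(401) ≈ 372.21 + 20.025*I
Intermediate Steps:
x(-371) + A(253, -273) = sqrt(-30 - 371) + sqrt(253**2 + (-273)**2) = sqrt(-401) + sqrt(64009 + 74529) = I*sqrt(401) + sqrt(138538) = sqrt(138538) + I*sqrt(401)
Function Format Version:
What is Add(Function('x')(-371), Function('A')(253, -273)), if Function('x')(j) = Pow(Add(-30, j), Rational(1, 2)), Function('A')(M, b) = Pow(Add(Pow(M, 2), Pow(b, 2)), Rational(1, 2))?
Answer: Add(Pow(138538, Rational(1, 2)), Mul(I, Pow(401, Rational(1, 2)))) ≈ Add(372.21, Mul(20.025, I))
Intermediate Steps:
Add(Function('x')(-371), Function('A')(253, -273)) = Add(Pow(Add(-30, -371), Rational(1, 2)), Pow(Add(Pow(253, 2), Pow(-273, 2)), Rational(1, 2))) = Add(Pow(-401, Rational(1, 2)), Pow(Add(64009, 74529), Rational(1, 2))) = Add(Mul(I, Pow(401, Rational(1, 2))), Pow(138538, Rational(1, 2))) = Add(Pow(138538, Rational(1, 2)), Mul(I, Pow(401, Rational(1, 2))))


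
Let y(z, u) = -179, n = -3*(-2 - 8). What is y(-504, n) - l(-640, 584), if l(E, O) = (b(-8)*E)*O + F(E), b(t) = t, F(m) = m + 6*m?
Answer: -2985779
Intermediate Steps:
F(m) = 7*m
n = 30 (n = -3*(-10) = 30)
l(E, O) = 7*E - 8*E*O (l(E, O) = (-8*E)*O + 7*E = -8*E*O + 7*E = 7*E - 8*E*O)
y(-504, n) - l(-640, 584) = -179 - (-640)*(7 - 8*584) = -179 - (-640)*(7 - 4672) = -179 - (-640)*(-4665) = -179 - 1*2985600 = -179 - 2985600 = -2985779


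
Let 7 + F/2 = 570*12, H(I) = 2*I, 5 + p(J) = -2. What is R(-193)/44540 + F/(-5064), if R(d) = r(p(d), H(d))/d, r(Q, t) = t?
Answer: -76084189/28193820 ≈ -2.6986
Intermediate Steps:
p(J) = -7 (p(J) = -5 - 2 = -7)
F = 13666 (F = -14 + 2*(570*12) = -14 + 2*6840 = -14 + 13680 = 13666)
R(d) = 2 (R(d) = (2*d)/d = 2)
R(-193)/44540 + F/(-5064) = 2/44540 + 13666/(-5064) = 2*(1/44540) + 13666*(-1/5064) = 1/22270 - 6833/2532 = -76084189/28193820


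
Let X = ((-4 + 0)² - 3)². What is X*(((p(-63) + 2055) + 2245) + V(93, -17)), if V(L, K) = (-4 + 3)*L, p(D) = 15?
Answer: 713518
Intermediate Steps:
V(L, K) = -L
X = 169 (X = ((-4)² - 3)² = (16 - 3)² = 13² = 169)
X*(((p(-63) + 2055) + 2245) + V(93, -17)) = 169*(((15 + 2055) + 2245) - 1*93) = 169*((2070 + 2245) - 93) = 169*(4315 - 93) = 169*4222 = 713518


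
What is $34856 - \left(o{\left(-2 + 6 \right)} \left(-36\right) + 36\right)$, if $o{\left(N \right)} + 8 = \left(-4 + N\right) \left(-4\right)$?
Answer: $34532$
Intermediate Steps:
$o{\left(N \right)} = 8 - 4 N$ ($o{\left(N \right)} = -8 + \left(-4 + N\right) \left(-4\right) = -8 - \left(-16 + 4 N\right) = 8 - 4 N$)
$34856 - \left(o{\left(-2 + 6 \right)} \left(-36\right) + 36\right) = 34856 - \left(\left(8 - 4 \left(-2 + 6\right)\right) \left(-36\right) + 36\right) = 34856 - \left(\left(8 - 16\right) \left(-36\right) + 36\right) = 34856 - \left(\left(-8\right) \left(-36\right) + 36\right) = 34856 - \left(288 + 36\right) = 34856 - 324 = 34532$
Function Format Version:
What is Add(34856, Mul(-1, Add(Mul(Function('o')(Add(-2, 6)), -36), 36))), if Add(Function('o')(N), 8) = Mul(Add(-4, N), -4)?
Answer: 34532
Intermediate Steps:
Function('o')(N) = Add(8, Mul(-4, N)) (Function('o')(N) = Add(-8, Mul(Add(-4, N), -4)) = Add(-8, Add(16, Mul(-4, N))) = Add(8, Mul(-4, N)))
Add(34856, Mul(-1, Add(Mul(Function('o')(Add(-2, 6)), -36), 36))) = Add(34856, Mul(-1, Add(Mul(Add(8, Mul(-4, Add(-2, 6))), -36), 36))) = Add(34856, Mul(-1, Add(Mul(Add(8, Mul(-4, 4)), -36), 36))) = Add(34856, Mul(-1, Add(Mul(Add(8, -16), -36), 36))) = Add(34856, Mul(-1, Add(Mul(-8, -36), 36))) = Add(34856, Mul(-1, Add(288, 36))) = Add(34856, Mul(-1, 324)) = Add(34856, -324) = 34532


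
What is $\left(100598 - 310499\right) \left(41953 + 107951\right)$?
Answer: $-31464999504$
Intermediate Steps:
$\left(100598 - 310499\right) \left(41953 + 107951\right) = \left(-209901\right) 149904 = -31464999504$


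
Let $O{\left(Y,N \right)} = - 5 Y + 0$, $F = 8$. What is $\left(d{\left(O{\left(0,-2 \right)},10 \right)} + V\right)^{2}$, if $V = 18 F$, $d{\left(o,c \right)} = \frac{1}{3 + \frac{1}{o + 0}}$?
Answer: $20736$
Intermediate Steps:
$O{\left(Y,N \right)} = - 5 Y$
$d{\left(o,c \right)} = \frac{1}{3 + \frac{1}{o}}$
$V = 144$ ($V = 18 \cdot 8 = 144$)
$\left(d{\left(O{\left(0,-2 \right)},10 \right)} + V\right)^{2} = \left(\frac{\left(-5\right) 0}{1 + 3 \left(\left(-5\right) 0\right)} + 144\right)^{2} = \left(\frac{0}{1 + 3 \cdot 0} + 144\right)^{2} = \left(\frac{0}{1 + 0} + 144\right)^{2} = \left(\frac{0}{1} + 144\right)^{2} = \left(0 \cdot 1 + 144\right)^{2} = \left(0 + 144\right)^{2} = 144^{2} = 20736$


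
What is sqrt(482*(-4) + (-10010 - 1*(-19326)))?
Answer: 2*sqrt(1847) ≈ 85.953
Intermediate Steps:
sqrt(482*(-4) + (-10010 - 1*(-19326))) = sqrt(-1928 + (-10010 + 19326)) = sqrt(-1928 + 9316) = sqrt(7388) = 2*sqrt(1847)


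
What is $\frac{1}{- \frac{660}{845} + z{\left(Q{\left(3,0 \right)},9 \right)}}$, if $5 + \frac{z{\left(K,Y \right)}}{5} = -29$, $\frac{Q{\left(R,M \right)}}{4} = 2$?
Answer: $- \frac{169}{28862} \approx -0.0058554$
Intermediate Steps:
$Q{\left(R,M \right)} = 8$ ($Q{\left(R,M \right)} = 4 \cdot 2 = 8$)
$z{\left(K,Y \right)} = -170$ ($z{\left(K,Y \right)} = -25 + 5 \left(-29\right) = -25 - 145 = -170$)
$\frac{1}{- \frac{660}{845} + z{\left(Q{\left(3,0 \right)},9 \right)}} = \frac{1}{- \frac{660}{845} - 170} = \frac{1}{\left(-660\right) \frac{1}{845} - 170} = \frac{1}{- \frac{132}{169} - 170} = \frac{1}{- \frac{28862}{169}} = - \frac{169}{28862}$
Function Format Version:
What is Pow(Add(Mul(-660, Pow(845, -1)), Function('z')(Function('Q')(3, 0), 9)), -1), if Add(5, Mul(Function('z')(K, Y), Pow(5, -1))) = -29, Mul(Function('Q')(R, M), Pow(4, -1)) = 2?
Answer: Rational(-169, 28862) ≈ -0.0058554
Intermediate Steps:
Function('Q')(R, M) = 8 (Function('Q')(R, M) = Mul(4, 2) = 8)
Function('z')(K, Y) = -170 (Function('z')(K, Y) = Add(-25, Mul(5, -29)) = Add(-25, -145) = -170)
Pow(Add(Mul(-660, Pow(845, -1)), Function('z')(Function('Q')(3, 0), 9)), -1) = Pow(Add(Mul(-660, Pow(845, -1)), -170), -1) = Pow(Add(Mul(-660, Rational(1, 845)), -170), -1) = Pow(Add(Rational(-132, 169), -170), -1) = Pow(Rational(-28862, 169), -1) = Rational(-169, 28862)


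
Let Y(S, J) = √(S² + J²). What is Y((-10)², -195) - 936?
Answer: -936 + 5*√1921 ≈ -716.85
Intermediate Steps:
Y(S, J) = √(J² + S²)
Y((-10)², -195) - 936 = √((-195)² + ((-10)²)²) - 936 = √(38025 + 100²) - 936 = √(38025 + 10000) - 936 = √48025 - 936 = 5*√1921 - 936 = -936 + 5*√1921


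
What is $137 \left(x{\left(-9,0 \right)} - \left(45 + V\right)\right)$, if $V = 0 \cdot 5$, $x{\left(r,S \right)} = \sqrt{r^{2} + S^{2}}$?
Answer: $-4932$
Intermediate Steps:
$x{\left(r,S \right)} = \sqrt{S^{2} + r^{2}}$
$V = 0$
$137 \left(x{\left(-9,0 \right)} - \left(45 + V\right)\right) = 137 \left(\sqrt{0^{2} + \left(-9\right)^{2}} - 45\right) = 137 \left(\sqrt{0 + 81} + \left(-45 + 0\right)\right) = 137 \left(\sqrt{81} - 45\right) = 137 \left(9 - 45\right) = 137 \left(-36\right) = -4932$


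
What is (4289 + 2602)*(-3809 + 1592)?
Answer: -15277347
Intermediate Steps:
(4289 + 2602)*(-3809 + 1592) = 6891*(-2217) = -15277347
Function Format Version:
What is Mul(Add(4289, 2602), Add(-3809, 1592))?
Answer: -15277347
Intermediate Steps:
Mul(Add(4289, 2602), Add(-3809, 1592)) = Mul(6891, -2217) = -15277347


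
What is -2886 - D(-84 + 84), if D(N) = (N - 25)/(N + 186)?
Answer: -536771/186 ≈ -2885.9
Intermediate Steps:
D(N) = (-25 + N)/(186 + N)
-2886 - D(-84 + 84) = -2886 - (-25 + (-84 + 84))/(186 + (-84 + 84)) = -2886 - (-25 + 0)/(186 + 0) = -2886 - (-25)/186 = -2886 - 1*(-25/186) = -2886 + 25/186 = -536771/186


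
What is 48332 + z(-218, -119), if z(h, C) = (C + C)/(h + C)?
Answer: 16288122/337 ≈ 48333.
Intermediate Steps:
z(h, C) = 2*C/(C + h) (z(h, C) = (2*C)/(C + h) = 2*C/(C + h))
48332 + z(-218, -119) = 48332 + 2*(-119)/(-119 - 218) = 48332 + 2*(-119)/(-337) = 48332 + 2*(-119)*(-1/337) = 48332 + 238/337 = 16288122/337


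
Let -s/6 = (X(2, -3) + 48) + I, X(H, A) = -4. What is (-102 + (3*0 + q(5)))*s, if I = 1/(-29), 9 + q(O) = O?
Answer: 810900/29 ≈ 27962.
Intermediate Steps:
q(O) = -9 + O
I = -1/29 (I = 1*(-1/29) = -1/29 ≈ -0.034483)
s = -7650/29 (s = -6*((-4 + 48) - 1/29) = -6*(44 - 1/29) = -6*1275/29 = -7650/29 ≈ -263.79)
(-102 + (3*0 + q(5)))*s = (-102 + (3*0 + (-9 + 5)))*(-7650/29) = (-102 + (0 - 4))*(-7650/29) = (-102 - 4)*(-7650/29) = -106*(-7650/29) = 810900/29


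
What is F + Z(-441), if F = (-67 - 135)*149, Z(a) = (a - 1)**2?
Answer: 165266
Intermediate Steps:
Z(a) = (-1 + a)**2
F = -30098 (F = -202*149 = -30098)
F + Z(-441) = -30098 + (-1 - 441)**2 = -30098 + (-442)**2 = -30098 + 195364 = 165266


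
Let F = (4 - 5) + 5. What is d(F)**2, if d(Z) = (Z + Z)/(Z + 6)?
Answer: 16/25 ≈ 0.64000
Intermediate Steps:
F = 4 (F = -1 + 5 = 4)
d(Z) = 2*Z/(6 + Z) (d(Z) = (2*Z)/(6 + Z) = 2*Z/(6 + Z))
d(F)**2 = (2*4/(6 + 4))**2 = (2*4/10)**2 = (2*4*(1/10))**2 = (4/5)**2 = 16/25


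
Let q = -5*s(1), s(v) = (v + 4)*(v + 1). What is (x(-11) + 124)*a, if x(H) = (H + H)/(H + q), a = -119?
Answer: -902734/61 ≈ -14799.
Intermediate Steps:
s(v) = (1 + v)*(4 + v) (s(v) = (4 + v)*(1 + v) = (1 + v)*(4 + v))
q = -50 (q = -5*(4 + 1² + 5*1) = -5*(4 + 1 + 5) = -5*10 = -50)
x(H) = 2*H/(-50 + H) (x(H) = (H + H)/(H - 50) = (2*H)/(-50 + H) = 2*H/(-50 + H))
(x(-11) + 124)*a = (2*(-11)/(-50 - 11) + 124)*(-119) = (2*(-11)/(-61) + 124)*(-119) = (2*(-11)*(-1/61) + 124)*(-119) = (22/61 + 124)*(-119) = (7586/61)*(-119) = -902734/61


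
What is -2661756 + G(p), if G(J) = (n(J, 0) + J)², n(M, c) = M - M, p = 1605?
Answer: -85731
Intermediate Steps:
n(M, c) = 0
G(J) = J² (G(J) = (0 + J)² = J²)
-2661756 + G(p) = -2661756 + 1605² = -2661756 + 2576025 = -85731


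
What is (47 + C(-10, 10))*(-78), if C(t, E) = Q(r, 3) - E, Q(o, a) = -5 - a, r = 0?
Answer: -2262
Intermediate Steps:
C(t, E) = -8 - E (C(t, E) = (-5 - 1*3) - E = (-5 - 3) - E = -8 - E)
(47 + C(-10, 10))*(-78) = (47 + (-8 - 1*10))*(-78) = (47 + (-8 - 10))*(-78) = (47 - 18)*(-78) = 29*(-78) = -2262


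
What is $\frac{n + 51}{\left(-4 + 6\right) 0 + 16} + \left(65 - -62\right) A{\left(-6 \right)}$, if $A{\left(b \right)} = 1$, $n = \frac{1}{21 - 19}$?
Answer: $\frac{4167}{32} \approx 130.22$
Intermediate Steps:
$n = \frac{1}{2} \approx 0.5$
$\frac{n + 51}{\left(-4 + 6\right) 0 + 16} + \left(65 - -62\right) A{\left(-6 \right)} = \frac{\frac{1}{2} + 51}{\left(-4 + 6\right) 0 + 16} + \left(65 - -62\right) 1 = \frac{103}{2 \left(2 \cdot 0 + 16\right)} + \left(65 + 62\right) 1 = \frac{103}{2 \left(0 + 16\right)} + 127 \cdot 1 = \frac{103}{2 \cdot 16} + 127 = \frac{103}{2} \cdot \frac{1}{16} + 127 = \frac{103}{32} + 127 = \frac{4167}{32}$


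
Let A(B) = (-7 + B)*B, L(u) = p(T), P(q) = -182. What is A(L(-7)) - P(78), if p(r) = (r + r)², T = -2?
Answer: 326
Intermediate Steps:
p(r) = 4*r² (p(r) = (2*r)² = 4*r²)
L(u) = 16 (L(u) = 4*(-2)² = 4*4 = 16)
A(B) = B*(-7 + B)
A(L(-7)) - P(78) = 16*(-7 + 16) - 1*(-182) = 16*9 + 182 = 144 + 182 = 326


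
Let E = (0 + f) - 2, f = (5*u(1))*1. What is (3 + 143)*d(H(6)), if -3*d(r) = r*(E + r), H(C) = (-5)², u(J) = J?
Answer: -102200/3 ≈ -34067.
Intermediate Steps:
H(C) = 25
f = 5 (f = (5*1)*1 = 5*1 = 5)
E = 3 (E = (0 + 5) - 2 = 5 - 2 = 3)
d(r) = -r*(3 + r)/3
(3 + 143)*d(H(6)) = (3 + 143)*(-⅓*25*(3 + 25)) = 146*(-⅓*25*28) = 146*(-700/3) = -102200/3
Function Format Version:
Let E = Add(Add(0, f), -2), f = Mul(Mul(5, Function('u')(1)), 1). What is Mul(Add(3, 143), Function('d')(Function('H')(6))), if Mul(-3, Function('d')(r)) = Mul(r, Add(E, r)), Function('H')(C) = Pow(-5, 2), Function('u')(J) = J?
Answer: Rational(-102200, 3) ≈ -34067.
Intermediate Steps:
Function('H')(C) = 25
f = 5 (f = Mul(Mul(5, 1), 1) = Mul(5, 1) = 5)
E = 3 (E = Add(Add(0, 5), -2) = Add(5, -2) = 3)
Function('d')(r) = Mul(Rational(-1, 3), r, Add(3, r)) (Function('d')(r) = Mul(Rational(-1, 3), Mul(r, Add(3, r))) = Mul(Rational(-1, 3), r, Add(3, r)))
Mul(Add(3, 143), Function('d')(Function('H')(6))) = Mul(Add(3, 143), Mul(Rational(-1, 3), 25, Add(3, 25))) = Mul(146, Mul(Rational(-1, 3), 25, 28)) = Mul(146, Rational(-700, 3)) = Rational(-102200, 3)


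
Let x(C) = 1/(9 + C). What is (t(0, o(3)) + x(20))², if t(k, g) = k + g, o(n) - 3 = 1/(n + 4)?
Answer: 416025/41209 ≈ 10.095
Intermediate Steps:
o(n) = 3 + 1/(4 + n) (o(n) = 3 + 1/(n + 4) = 3 + 1/(4 + n))
t(k, g) = g + k
(t(0, o(3)) + x(20))² = (((13 + 3*3)/(4 + 3) + 0) + 1/(9 + 20))² = (((13 + 9)/7 + 0) + 1/29)² = (((⅐)*22 + 0) + 1/29)² = ((22/7 + 0) + 1/29)² = (22/7 + 1/29)² = (645/203)² = 416025/41209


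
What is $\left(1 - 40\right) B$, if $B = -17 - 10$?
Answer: $1053$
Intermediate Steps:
$B = -27$ ($B = -17 - 10 = -27$)
$\left(1 - 40\right) B = \left(1 - 40\right) \left(-27\right) = \left(-39\right) \left(-27\right) = 1053$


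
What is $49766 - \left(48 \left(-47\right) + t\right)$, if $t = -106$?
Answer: $52128$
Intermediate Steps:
$49766 - \left(48 \left(-47\right) + t\right) = 49766 - \left(48 \left(-47\right) - 106\right) = 49766 - \left(-2256 - 106\right) = 49766 - -2362 = 49766 + 2362 = 52128$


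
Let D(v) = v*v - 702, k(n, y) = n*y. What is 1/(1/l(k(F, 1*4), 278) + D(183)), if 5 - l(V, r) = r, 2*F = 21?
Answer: 273/8950850 ≈ 3.0500e-5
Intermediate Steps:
F = 21/2 (F = (½)*21 = 21/2 ≈ 10.500)
l(V, r) = 5 - r
D(v) = -702 + v² (D(v) = v² - 702 = -702 + v²)
1/(1/l(k(F, 1*4), 278) + D(183)) = 1/(1/(5 - 1*278) + (-702 + 183²)) = 1/(1/(5 - 278) + (-702 + 33489)) = 1/(1/(-273) + 32787) = 1/(-1/273 + 32787) = 1/(8950850/273) = 273/8950850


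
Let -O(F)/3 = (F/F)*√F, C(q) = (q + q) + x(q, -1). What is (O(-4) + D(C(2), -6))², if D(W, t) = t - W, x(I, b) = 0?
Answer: 64 + 120*I ≈ 64.0 + 120.0*I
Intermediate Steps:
C(q) = 2*q (C(q) = (q + q) + 0 = 2*q + 0 = 2*q)
O(F) = -3*√F (O(F) = -3*F/F*√F = -3*√F)
(O(-4) + D(C(2), -6))² = (-6*I + (-6 - 2*2))² = (-6*I + (-6 - 1*4))² = (-6*I + (-6 - 4))² = (-6*I - 10)² = (-10 - 6*I)²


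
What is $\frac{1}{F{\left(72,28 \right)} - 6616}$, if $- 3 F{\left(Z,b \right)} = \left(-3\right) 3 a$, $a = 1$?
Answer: $- \frac{1}{6613} \approx -0.00015122$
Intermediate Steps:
$F{\left(Z,b \right)} = 3$ ($F{\left(Z,b \right)} = - \frac{\left(-3\right) 3 \cdot 1}{3} = - \frac{\left(-9\right) 1}{3} = \left(- \frac{1}{3}\right) \left(-9\right) = 3$)
$\frac{1}{F{\left(72,28 \right)} - 6616} = \frac{1}{3 - 6616} = \frac{1}{-6613} = - \frac{1}{6613}$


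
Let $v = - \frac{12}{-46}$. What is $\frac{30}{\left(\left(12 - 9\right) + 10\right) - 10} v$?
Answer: $\frac{60}{23} \approx 2.6087$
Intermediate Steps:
$v = \frac{6}{23}$ ($v = \left(-12\right) \left(- \frac{1}{46}\right) = \frac{6}{23} \approx 0.26087$)
$\frac{30}{\left(\left(12 - 9\right) + 10\right) - 10} v = \frac{30}{\left(\left(12 - 9\right) + 10\right) - 10} \cdot \frac{6}{23} = \frac{30}{\left(3 + 10\right) - 10} \cdot \frac{6}{23} = \frac{30}{13 - 10} \cdot \frac{6}{23} = \frac{30}{3} \cdot \frac{6}{23} = 30 \cdot \frac{1}{3} \cdot \frac{6}{23} = 10 \cdot \frac{6}{23} = \frac{60}{23}$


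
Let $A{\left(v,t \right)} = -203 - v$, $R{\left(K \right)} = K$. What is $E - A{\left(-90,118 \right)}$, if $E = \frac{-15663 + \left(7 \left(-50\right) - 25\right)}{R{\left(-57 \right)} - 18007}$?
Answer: $\frac{1028635}{9032} \approx 113.89$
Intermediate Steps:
$E = \frac{8019}{9032}$ ($E = \frac{-15663 + \left(7 \left(-50\right) - 25\right)}{-57 - 18007} = \frac{-15663 - 375}{-18064} = \left(-15663 - 375\right) \left(- \frac{1}{18064}\right) = \left(-16038\right) \left(- \frac{1}{18064}\right) = \frac{8019}{9032} \approx 0.88784$)
$E - A{\left(-90,118 \right)} = \frac{8019}{9032} - \left(-203 - -90\right) = \frac{8019}{9032} - \left(-203 + 90\right) = \frac{8019}{9032} - -113 = \frac{8019}{9032} + 113 = \frac{1028635}{9032}$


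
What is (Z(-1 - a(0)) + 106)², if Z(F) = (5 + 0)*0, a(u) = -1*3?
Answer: 11236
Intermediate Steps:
a(u) = -3
Z(F) = 0 (Z(F) = 5*0 = 0)
(Z(-1 - a(0)) + 106)² = (0 + 106)² = 106² = 11236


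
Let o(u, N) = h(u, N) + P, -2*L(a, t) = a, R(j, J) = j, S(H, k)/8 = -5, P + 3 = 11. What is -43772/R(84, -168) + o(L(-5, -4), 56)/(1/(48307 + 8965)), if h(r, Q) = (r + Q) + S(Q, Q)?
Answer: 31860925/21 ≈ 1.5172e+6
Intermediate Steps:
P = 8 (P = -3 + 11 = 8)
S(H, k) = -40 (S(H, k) = 8*(-5) = -40)
L(a, t) = -a/2
h(r, Q) = -40 + Q + r (h(r, Q) = (r + Q) - 40 = (Q + r) - 40 = -40 + Q + r)
o(u, N) = -32 + N + u (o(u, N) = (-40 + N + u) + 8 = -32 + N + u)
-43772/R(84, -168) + o(L(-5, -4), 56)/(1/(48307 + 8965)) = -43772/84 + (-32 + 56 - ½*(-5))/(1/(48307 + 8965)) = -43772*1/84 + (-32 + 56 + 5/2)/(1/57272) = -10943/21 + 53/(2*(1/57272)) = -10943/21 + (53/2)*57272 = -10943/21 + 1517708 = 31860925/21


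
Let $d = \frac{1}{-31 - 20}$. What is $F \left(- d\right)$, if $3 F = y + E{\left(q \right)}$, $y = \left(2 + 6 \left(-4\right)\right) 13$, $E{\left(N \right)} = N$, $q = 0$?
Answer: $- \frac{286}{153} \approx -1.8693$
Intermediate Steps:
$d = - \frac{1}{51}$ ($d = \frac{1}{-51} = - \frac{1}{51} \approx -0.019608$)
$y = -286$ ($y = \left(2 - 24\right) 13 = \left(-22\right) 13 = -286$)
$F = - \frac{286}{3}$ ($F = \frac{-286 + 0}{3} = \frac{1}{3} \left(-286\right) = - \frac{286}{3} \approx -95.333$)
$F \left(- d\right) = - \frac{286 \left(\left(-1\right) \left(- \frac{1}{51}\right)\right)}{3} = \left(- \frac{286}{3}\right) \frac{1}{51} = - \frac{286}{153}$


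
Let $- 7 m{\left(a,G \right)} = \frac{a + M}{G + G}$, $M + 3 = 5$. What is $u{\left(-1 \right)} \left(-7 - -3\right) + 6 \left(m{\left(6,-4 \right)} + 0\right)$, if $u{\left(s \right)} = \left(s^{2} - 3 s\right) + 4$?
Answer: $- \frac{218}{7} \approx -31.143$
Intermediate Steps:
$M = 2$ ($M = -3 + 5 = 2$)
$m{\left(a,G \right)} = - \frac{2 + a}{14 G}$ ($m{\left(a,G \right)} = - \frac{\left(a + 2\right) \frac{1}{G + G}}{7} = - \frac{\left(2 + a\right) \frac{1}{2 G}}{7} = - \frac{\frac{1}{2} \frac{1}{G} \left(2 + a\right)}{7} = - \frac{2 + a}{14 G}$)
$u{\left(s \right)} = 4 + s^{2} - 3 s$
$u{\left(-1 \right)} \left(-7 - -3\right) + 6 \left(m{\left(6,-4 \right)} + 0\right) = \left(4 + \left(-1\right)^{2} - -3\right) \left(-7 - -3\right) + 6 \left(\frac{-2 - 6}{14 \left(-4\right)} + 0\right) = \left(4 + 1 + 3\right) \left(-7 + 3\right) + 6 \left(\frac{1}{14} \left(- \frac{1}{4}\right) \left(-2 - 6\right) + 0\right) = 8 \left(-4\right) + 6 \left(\frac{1}{14} \left(- \frac{1}{4}\right) \left(-8\right) + 0\right) = -32 + 6 \left(\frac{1}{7} + 0\right) = -32 + 6 \cdot \frac{1}{7} = -32 + \frac{6}{7} = - \frac{218}{7}$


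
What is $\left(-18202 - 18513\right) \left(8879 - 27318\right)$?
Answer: $676987885$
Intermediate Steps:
$\left(-18202 - 18513\right) \left(8879 - 27318\right) = \left(-36715\right) \left(-18439\right) = 676987885$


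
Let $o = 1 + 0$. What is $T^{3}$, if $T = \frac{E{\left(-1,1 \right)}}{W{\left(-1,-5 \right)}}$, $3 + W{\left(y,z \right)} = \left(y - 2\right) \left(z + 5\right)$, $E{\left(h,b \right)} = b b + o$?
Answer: $- \frac{8}{27} \approx -0.2963$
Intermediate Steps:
$o = 1$
$E{\left(h,b \right)} = 1 + b^{2}$ ($E{\left(h,b \right)} = b b + 1 = b^{2} + 1 = 1 + b^{2}$)
$W{\left(y,z \right)} = -3 + \left(-2 + y\right) \left(5 + z\right)$ ($W{\left(y,z \right)} = -3 + \left(y - 2\right) \left(z + 5\right) = -3 + \left(-2 + y\right) \left(5 + z\right)$)
$T = - \frac{2}{3}$ ($T = \frac{1 + 1^{2}}{-13 - -10 + 5 \left(-1\right) - -5} = \frac{1 + 1}{-13 + 10 - 5 + 5} = \frac{2}{-3} = 2 \left(- \frac{1}{3}\right) = - \frac{2}{3} \approx -0.66667$)
$T^{3} = \left(- \frac{2}{3}\right)^{3} = - \frac{8}{27}$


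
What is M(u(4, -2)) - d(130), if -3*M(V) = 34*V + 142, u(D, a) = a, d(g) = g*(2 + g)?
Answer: -51554/3 ≈ -17185.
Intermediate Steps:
M(V) = -142/3 - 34*V/3 (M(V) = -(34*V + 142)/3 = -(142 + 34*V)/3 = -142/3 - 34*V/3)
M(u(4, -2)) - d(130) = (-142/3 - 34/3*(-2)) - 130*(2 + 130) = (-142/3 + 68/3) - 130*132 = -74/3 - 1*17160 = -74/3 - 17160 = -51554/3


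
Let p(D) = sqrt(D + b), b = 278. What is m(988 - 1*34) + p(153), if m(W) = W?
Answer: 954 + sqrt(431) ≈ 974.76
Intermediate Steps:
p(D) = sqrt(278 + D) (p(D) = sqrt(D + 278) = sqrt(278 + D))
m(988 - 1*34) + p(153) = (988 - 1*34) + sqrt(278 + 153) = (988 - 34) + sqrt(431) = 954 + sqrt(431)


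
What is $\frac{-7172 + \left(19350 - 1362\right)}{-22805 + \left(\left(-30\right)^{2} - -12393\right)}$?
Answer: $- \frac{1352}{1189} \approx -1.1371$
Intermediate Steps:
$\frac{-7172 + \left(19350 - 1362\right)}{-22805 + \left(\left(-30\right)^{2} - -12393\right)} = \frac{-7172 + 17988}{-22805 + \left(900 + 12393\right)} = \frac{10816}{-22805 + 13293} = \frac{10816}{-9512} = 10816 \left(- \frac{1}{9512}\right) = - \frac{1352}{1189}$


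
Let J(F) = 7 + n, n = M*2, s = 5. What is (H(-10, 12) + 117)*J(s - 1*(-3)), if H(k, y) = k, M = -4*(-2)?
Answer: 2461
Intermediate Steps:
M = 8
n = 16 (n = 8*2 = 16)
J(F) = 23 (J(F) = 7 + 16 = 23)
(H(-10, 12) + 117)*J(s - 1*(-3)) = (-10 + 117)*23 = 107*23 = 2461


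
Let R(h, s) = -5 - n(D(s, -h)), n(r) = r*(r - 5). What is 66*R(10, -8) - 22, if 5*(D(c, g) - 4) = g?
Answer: 44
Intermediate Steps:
D(c, g) = 4 + g/5
n(r) = r*(-5 + r)
R(h, s) = -5 - (-1 - h/5)*(4 - h/5) (R(h, s) = -5 - (4 + (-h)/5)*(-5 + (4 + (-h)/5)) = -5 - (4 - h/5)*(-5 + (4 - h/5)) = -5 - (4 - h/5)*(-1 - h/5) = -5 - (-1 - h/5)*(4 - h/5))
66*R(10, -8) - 22 = 66*(-1 - 1/25*10**2 + (3/5)*10) - 22 = 66*(-1 - 1/25*100 + 6) - 22 = 66*(-1 - 4 + 6) - 22 = 66*1 - 22 = 66 - 22 = 44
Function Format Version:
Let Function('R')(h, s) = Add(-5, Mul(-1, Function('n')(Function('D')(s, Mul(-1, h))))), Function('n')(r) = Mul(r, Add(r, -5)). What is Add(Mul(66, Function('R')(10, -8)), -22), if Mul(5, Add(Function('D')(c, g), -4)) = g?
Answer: 44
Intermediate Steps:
Function('D')(c, g) = Add(4, Mul(Rational(1, 5), g))
Function('n')(r) = Mul(r, Add(-5, r))
Function('R')(h, s) = Add(-5, Mul(-1, Add(-1, Mul(Rational(-1, 5), h)), Add(4, Mul(Rational(-1, 5), h)))) (Function('R')(h, s) = Add(-5, Mul(-1, Mul(Add(4, Mul(Rational(1, 5), Mul(-1, h))), Add(-5, Add(4, Mul(Rational(1, 5), Mul(-1, h))))))) = Add(-5, Mul(-1, Mul(Add(4, Mul(Rational(-1, 5), h)), Add(-5, Add(4, Mul(Rational(-1, 5), h)))))) = Add(-5, Mul(-1, Mul(Add(4, Mul(Rational(-1, 5), h)), Add(-1, Mul(Rational(-1, 5), h))))) = Add(-5, Mul(-1, Mul(Add(-1, Mul(Rational(-1, 5), h)), Add(4, Mul(Rational(-1, 5), h))))) = Add(-5, Mul(-1, Add(-1, Mul(Rational(-1, 5), h)), Add(4, Mul(Rational(-1, 5), h)))))
Add(Mul(66, Function('R')(10, -8)), -22) = Add(Mul(66, Add(-1, Mul(Rational(-1, 25), Pow(10, 2)), Mul(Rational(3, 5), 10))), -22) = Add(Mul(66, Add(-1, Mul(Rational(-1, 25), 100), 6)), -22) = Add(Mul(66, Add(-1, -4, 6)), -22) = Add(Mul(66, 1), -22) = Add(66, -22) = 44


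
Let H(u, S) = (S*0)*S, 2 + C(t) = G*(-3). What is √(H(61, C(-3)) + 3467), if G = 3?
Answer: √3467 ≈ 58.881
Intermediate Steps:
C(t) = -11 (C(t) = -2 + 3*(-3) = -2 - 9 = -11)
H(u, S) = 0 (H(u, S) = 0*S = 0)
√(H(61, C(-3)) + 3467) = √(0 + 3467) = √3467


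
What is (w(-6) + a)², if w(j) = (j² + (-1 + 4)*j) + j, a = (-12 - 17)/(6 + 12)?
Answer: 34969/324 ≈ 107.93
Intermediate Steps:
a = -29/18 ≈ -1.6111
w(j) = j² + 4*j (w(j) = (j² + 3*j) + j = j² + 4*j)
(w(-6) + a)² = (-6*(4 - 6) - 29/18)² = (-6*(-2) - 29/18)² = (12 - 29/18)² = (187/18)² = 34969/324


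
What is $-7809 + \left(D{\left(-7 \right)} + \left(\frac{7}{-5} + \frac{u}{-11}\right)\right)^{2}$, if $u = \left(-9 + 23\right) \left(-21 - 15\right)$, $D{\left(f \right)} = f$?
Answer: $- \frac{19386861}{3025} \approx -6408.9$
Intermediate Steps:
$u = -504$ ($u = 14 \left(-21 - 15\right) = 14 \left(-36\right) = -504$)
$-7809 + \left(D{\left(-7 \right)} + \left(\frac{7}{-5} + \frac{u}{-11}\right)\right)^{2} = -7809 + \left(-7 + \left(\frac{7}{-5} - \frac{504}{-11}\right)\right)^{2} = -7809 + \left(-7 + \left(7 \left(- \frac{1}{5}\right) - - \frac{504}{11}\right)\right)^{2} = -7809 + \left(-7 + \left(- \frac{7}{5} + \frac{504}{11}\right)\right)^{2} = -7809 + \left(-7 + \frac{2443}{55}\right)^{2} = -7809 + \left(\frac{2058}{55}\right)^{2} = -7809 + \frac{4235364}{3025} = - \frac{19386861}{3025}$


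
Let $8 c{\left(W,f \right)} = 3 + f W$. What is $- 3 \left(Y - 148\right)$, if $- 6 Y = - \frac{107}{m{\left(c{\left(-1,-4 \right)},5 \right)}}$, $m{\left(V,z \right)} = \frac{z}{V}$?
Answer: $\frac{34771}{80} \approx 434.64$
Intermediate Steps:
$c{\left(W,f \right)} = \frac{3}{8} + \frac{W f}{8}$ ($c{\left(W,f \right)} = \frac{3 + f W}{8} = \frac{3 + W f}{8} = \frac{3}{8} + \frac{W f}{8}$)
$Y = \frac{749}{240}$ ($Y = - \frac{\left(-107\right) \frac{1}{5 \frac{1}{\frac{3}{8} + \frac{1}{8} \left(-1\right) \left(-4\right)}}}{6} = - \frac{\left(-107\right) \frac{1}{5 \frac{1}{\frac{3}{8} + \frac{1}{2}}}}{6} = - \frac{\left(-107\right) \frac{1}{5 \frac{1}{\frac{7}{8}}}}{6} = - \frac{\left(-107\right) \frac{1}{5 \cdot \frac{8}{7}}}{6} = - \frac{\left(-107\right) \frac{1}{\frac{40}{7}}}{6} = - \frac{\left(-107\right) \frac{7}{40}}{6} = \left(- \frac{1}{6}\right) \left(- \frac{749}{40}\right) = \frac{749}{240} \approx 3.1208$)
$- 3 \left(Y - 148\right) = - 3 \left(\frac{749}{240} - 148\right) = \left(-3\right) \left(- \frac{34771}{240}\right) = \frac{34771}{80}$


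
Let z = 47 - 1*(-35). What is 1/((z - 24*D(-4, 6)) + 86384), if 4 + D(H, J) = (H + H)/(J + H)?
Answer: 1/86658 ≈ 1.1540e-5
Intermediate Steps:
D(H, J) = -4 + 2*H/(H + J) (D(H, J) = -4 + (H + H)/(J + H) = -4 + (2*H)/(H + J) = -4 + 2*H/(H + J))
z = 82 (z = 47 + 35 = 82)
1/((z - 24*D(-4, 6)) + 86384) = 1/((82 - 48*(-1*(-4) - 2*6)/(-4 + 6)) + 86384) = 1/((82 - 48*(4 - 12)/2) + 86384) = 1/((82 - 48*(-8)/2) + 86384) = 1/((82 - 24*(-8)) + 86384) = 1/((82 + 192) + 86384) = 1/(274 + 86384) = 1/86658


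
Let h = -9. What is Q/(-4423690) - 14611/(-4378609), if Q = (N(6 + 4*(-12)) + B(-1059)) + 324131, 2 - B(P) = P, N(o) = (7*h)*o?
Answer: -685419941376/9684804423605 ≈ -0.070773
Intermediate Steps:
N(o) = -63*o (N(o) = (7*(-9))*o = -63*o)
B(P) = 2 - P
Q = 327838 (Q = (-63*(6 + 4*(-12)) + (2 - 1*(-1059))) + 324131 = (-63*(6 - 48) + (2 + 1059)) + 324131 = (-63*(-42) + 1061) + 324131 = (2646 + 1061) + 324131 = 3707 + 324131 = 327838)
Q/(-4423690) - 14611/(-4378609) = 327838/(-4423690) - 14611/(-4378609) = 327838*(-1/4423690) - 14611*(-1/4378609) = -163919/2211845 + 14611/4378609 = -685419941376/9684804423605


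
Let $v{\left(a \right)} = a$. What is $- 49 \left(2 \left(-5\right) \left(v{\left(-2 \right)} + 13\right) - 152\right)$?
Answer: $12838$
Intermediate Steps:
$- 49 \left(2 \left(-5\right) \left(v{\left(-2 \right)} + 13\right) - 152\right) = - 49 \left(2 \left(-5\right) \left(-2 + 13\right) - 152\right) = - 49 \left(\left(-10\right) 11 - 152\right) = - 49 \left(-110 - 152\right) = \left(-49\right) \left(-262\right) = 12838$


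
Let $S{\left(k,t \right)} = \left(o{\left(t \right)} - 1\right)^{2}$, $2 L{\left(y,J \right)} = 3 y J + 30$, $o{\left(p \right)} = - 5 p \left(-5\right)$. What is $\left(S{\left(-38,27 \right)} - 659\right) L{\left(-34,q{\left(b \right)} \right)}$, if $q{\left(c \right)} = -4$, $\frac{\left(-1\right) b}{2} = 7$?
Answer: $99342123$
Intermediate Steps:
$b = -14$ ($b = \left(-2\right) 7 = -14$)
$o{\left(p \right)} = 25 p$
$L{\left(y,J \right)} = 15 + \frac{3 J y}{2}$ ($L{\left(y,J \right)} = \frac{3 y J + 30}{2} = \frac{3 J y + 30}{2} = \frac{30 + 3 J y}{2} = 15 + \frac{3 J y}{2}$)
$S{\left(k,t \right)} = \left(-1 + 25 t\right)^{2}$ ($S{\left(k,t \right)} = \left(25 t - 1\right)^{2} = \left(-1 + 25 t\right)^{2}$)
$\left(S{\left(-38,27 \right)} - 659\right) L{\left(-34,q{\left(b \right)} \right)} = \left(\left(-1 + 25 \cdot 27\right)^{2} - 659\right) \left(15 + \frac{3}{2} \left(-4\right) \left(-34\right)\right) = \left(\left(-1 + 675\right)^{2} - 659\right) \left(15 + 204\right) = \left(674^{2} - 659\right) 219 = \left(454276 - 659\right) 219 = 453617 \cdot 219 = 99342123$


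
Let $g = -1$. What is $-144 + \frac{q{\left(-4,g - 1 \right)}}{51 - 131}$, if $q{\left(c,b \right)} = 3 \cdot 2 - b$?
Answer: $- \frac{1441}{10} \approx -144.1$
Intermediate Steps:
$q{\left(c,b \right)} = 6 - b$
$-144 + \frac{q{\left(-4,g - 1 \right)}}{51 - 131} = -144 + \frac{6 - \left(-1 - 1\right)}{51 - 131} = -144 + \frac{6 - -2}{-80} = -144 + \left(6 + 2\right) \left(- \frac{1}{80}\right) = -144 + 8 \left(- \frac{1}{80}\right) = -144 - \frac{1}{10} = - \frac{1441}{10}$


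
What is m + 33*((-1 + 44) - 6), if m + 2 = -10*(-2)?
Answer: 1239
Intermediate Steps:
m = 18 (m = -2 - 10*(-2) = -2 + 20 = 18)
m + 33*((-1 + 44) - 6) = 18 + 33*((-1 + 44) - 6) = 18 + 33*(43 - 6) = 18 + 33*37 = 18 + 1221 = 1239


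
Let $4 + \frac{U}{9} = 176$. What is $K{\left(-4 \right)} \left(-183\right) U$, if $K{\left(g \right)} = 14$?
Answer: $-3965976$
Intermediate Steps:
$U = 1548$ ($U = -36 + 9 \cdot 176 = -36 + 1584 = 1548$)
$K{\left(-4 \right)} \left(-183\right) U = 14 \left(-183\right) 1548 = \left(-2562\right) 1548 = -3965976$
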